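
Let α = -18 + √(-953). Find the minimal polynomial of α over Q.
m_α(x) = x^2 + 36x + 1277

From α + 18 = √(-953), squaring gives (α + 18)^2 = -953, i.e. α^2 + 36α + 324 = -953, so α^2 + 36α + 1277 = 0. The discriminant of x^2 + 36x + 1277 is (36)^2 - 4·(1277) = 1296 - 5108 = -3812, and 4·(-953) is not a perfect square in Q since -953 is squarefree and ≠ 1. Hence x^2 + 36x + 1277 is irreducible over Q and is the minimal polynomial of α.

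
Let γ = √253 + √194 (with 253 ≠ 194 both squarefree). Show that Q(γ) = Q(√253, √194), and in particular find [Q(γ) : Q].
[Q(γ) : Q] = 4 (equivalently, Q(γ) = Q(√253, √194))

Obviously Q(γ) ⊆ Q(√253, √194), and [Q(√253, √194):Q] = 4 (since 253, 194 are distinct squarefree integers > 1 with 49082 not a perfect square). To show equality we compute the minimal polynomial of γ. From γ = √253 + √194: γ^2 = 253 + 2√(49082) + 194 = 447 + 2√(49082), so γ^2 - 447 = 2√(49082); squaring, (γ^2 - 447)^2 = 4·49082, i.e. γ^4 - 894γ^2 + 199809 - 196328 = 0, i.e. γ^4 - 894γ^2 + 3481 = 0. So γ is a root of x^4 - 894x^2 + 3481. This polynomial is irreducible over Q: it has no rational root (each ±√253 ± √194 is irrational), and any factorization into two quadratics over Q would force √(49082) ∈ Q (pairing opposite roots) or √253, √194 ∈ Q (other pairings), all impossible. Hence [Q(γ):Q] = 4 = [Q(√253, √194):Q], so Q(γ) = Q(√253, √194).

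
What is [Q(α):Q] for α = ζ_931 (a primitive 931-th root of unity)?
[Q(α):Q] = 756

The minimal polynomial of ζ_931 over Q is the 931-th cyclotomic polynomial Φ_931(x), which is irreducible over Q and has degree φ(931) = 756. Hence [Q(α):Q] = φ(931) = 756.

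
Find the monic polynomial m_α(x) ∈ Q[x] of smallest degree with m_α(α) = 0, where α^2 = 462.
m_α(x) = x^2 - 462

α satisfies α^2 - 462 = 0, so x^2 - 462 annihilates α. Since d = 462 is squarefree and ≠ 1, it is not a perfect square in Q, so x^2 - 462 has no rational root and is therefore irreducible over Q (a degree-2 polynomial over a field is irreducible iff it has no root). Hence m_α(x) = x^2 - 462.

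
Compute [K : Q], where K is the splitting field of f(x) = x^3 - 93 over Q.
[K : Q] = 6

The roots of x^3 - 93 are ∛93, ω∛93, ω^2∛93 where ω = e^(2πi/3) is a primitive cube root of unity, so K = Q(∛93, ω). Now [Q(∛93):Q] = 3 (since 93 is not a perfect cube, x^3 - 93 is irreducible) and [Q(ω):Q] = 2. Both 2 and 3 divide [K:Q], and [K:Q] ≤ 3·2 = 6, so [K:Q] = 6. (Equivalently: Q(∛93) ⊂ R but ω ∉ R, so [K : Q(∛93)] = 2.)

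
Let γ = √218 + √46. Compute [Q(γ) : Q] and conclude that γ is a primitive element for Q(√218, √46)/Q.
[Q(γ) : Q] = 4 (equivalently, Q(γ) = Q(√218, √46))

Obviously Q(γ) ⊆ Q(√218, √46), and [Q(√218, √46):Q] = 4 (since 218, 46 are distinct squarefree integers > 1 with 10028 not a perfect square). To show equality we compute the minimal polynomial of γ. From γ = √218 + √46: γ^2 = 218 + 2√(10028) + 46 = 264 + 2√(10028), so γ^2 - 264 = 2√(10028); squaring, (γ^2 - 264)^2 = 4·10028, i.e. γ^4 - 528γ^2 + 69696 - 40112 = 0, i.e. γ^4 - 528γ^2 + 29584 = 0. So γ is a root of x^4 - 528x^2 + 29584. This polynomial is irreducible over Q: it has no rational root (each ±√218 ± √46 is irrational), and any factorization into two quadratics over Q would force √(10028) ∈ Q (pairing opposite roots) or √218, √46 ∈ Q (other pairings), all impossible. Hence [Q(γ):Q] = 4 = [Q(√218, √46):Q], so Q(γ) = Q(√218, √46).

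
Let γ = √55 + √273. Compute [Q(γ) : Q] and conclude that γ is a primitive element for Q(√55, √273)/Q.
[Q(γ) : Q] = 4 (equivalently, Q(γ) = Q(√55, √273))

Obviously Q(γ) ⊆ Q(√55, √273), and [Q(√55, √273):Q] = 4 (since 55, 273 are distinct squarefree integers > 1 with 15015 not a perfect square). To show equality we compute the minimal polynomial of γ. From γ = √55 + √273: γ^2 = 55 + 2√(15015) + 273 = 328 + 2√(15015), so γ^2 - 328 = 2√(15015); squaring, (γ^2 - 328)^2 = 4·15015, i.e. γ^4 - 656γ^2 + 107584 - 60060 = 0, i.e. γ^4 - 656γ^2 + 47524 = 0. So γ is a root of x^4 - 656x^2 + 47524. This polynomial is irreducible over Q: it has no rational root (each ±√55 ± √273 is irrational), and any factorization into two quadratics over Q would force √(15015) ∈ Q (pairing opposite roots) or √55, √273 ∈ Q (other pairings), all impossible. Hence [Q(γ):Q] = 4 = [Q(√55, √273):Q], so Q(γ) = Q(√55, √273).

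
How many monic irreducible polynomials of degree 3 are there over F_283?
There are 7554968 monic irreducible polynomials of degree 3 over F_283

Each element of F_{283^3} that lies in no proper subfield is a root of exactly one monic irreducible of degree 3 over F_283, and each such polynomial has 3 distinct roots in F_{283^3}. By Möbius inversion the count is N_283(3) = (1/3) Σ_{d|3} μ(3/d) · 283^d = (1/3)(μ(3)·283^1 + μ(1)·283^3) = 22664904/3 = 7554968.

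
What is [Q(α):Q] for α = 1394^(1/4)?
[Q(α):Q] = 4

α is a root of x^4 - 1394. By Eisenstein's criterion at the prime p = 2 (which divides the constant term 1394 but p^2 = 4 does not, since 1394 is squarefree), x^4 - 1394 is irreducible over Q. Hence [Q(α):Q] = 4.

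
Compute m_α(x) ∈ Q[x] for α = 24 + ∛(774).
m_α(x) = x^3 - 72x^2 + 1728x - 14598

Set β = α - 24 = ∛(774), so β^3 = 774. Then (α - 24)^3 - 774 = 0, i.e. α is a root of g(x) = (x - 24)^3 - 774 = x^3 - 72x^2 + 1728x - 14598. Since g(x) = h(x - 24) where h(x) = x^3 - 774, and h is irreducible over Q (because 774 is not a perfect cube, so h has no rational root, and a monic cubic with no rational root is irreducible), g is also irreducible (irreducibility is preserved under the substitution x → x - 24). Hence m_α(x) = x^3 - 72x^2 + 1728x - 14598.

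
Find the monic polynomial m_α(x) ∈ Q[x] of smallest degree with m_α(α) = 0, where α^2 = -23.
m_α(x) = x^2 + 23

α satisfies α^2 + 23 = 0, so x^2 + 23 annihilates α. Since d = -23 is squarefree and ≠ 1, it is not a perfect square in Q, so x^2 + 23 has no rational root and is therefore irreducible over Q (a degree-2 polynomial over a field is irreducible iff it has no root). Hence m_α(x) = x^2 + 23.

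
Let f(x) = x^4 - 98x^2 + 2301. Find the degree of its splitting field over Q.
[K : Q] = 4

Solving the quadratic in x^2: x^2 = (98 ± √(98^2 - 4·2301))/2 = (98 ± √400)/2 = (98 ± 20)/2, giving x^2 = 59 or x^2 = 39. So f(x) = (x^2 - 59)(x^2 - 39) and the roots of f are ±√59, ±√39. Hence the splitting field is K = Q(√59, √39). Since 59 and 39 are distinct squarefree integers > 1, their product 2301 is not a perfect square, so √39 ∉ Q(√59). By the tower law [K:Q] = [Q(√59,√39):Q(√59)] · [Q(√59):Q] = 2 · 2 = 4.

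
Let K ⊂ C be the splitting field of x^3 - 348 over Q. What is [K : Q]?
[K : Q] = 6

The roots of x^3 - 348 are ∛348, ω∛348, ω^2∛348 where ω = e^(2πi/3) is a primitive cube root of unity, so K = Q(∛348, ω). Now [Q(∛348):Q] = 3 (since 348 is not a perfect cube, x^3 - 348 is irreducible) and [Q(ω):Q] = 2. Both 2 and 3 divide [K:Q], and [K:Q] ≤ 3·2 = 6, so [K:Q] = 6. (Equivalently: Q(∛348) ⊂ R but ω ∉ R, so [K : Q(∛348)] = 2.)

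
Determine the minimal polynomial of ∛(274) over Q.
m_α(x) = x^3 - 274

α satisfies α^3 = 274, so x^3 - 274 annihilates α. By the rational root test, a rational root p/q (in lowest terms) of x^3 - 274 would satisfy p^3 = 274 q^3, forcing q = 1 and p^3 = 274; but 274 is not a perfect cube, contradiction. A monic cubic over Q with no rational root is irreducible (any nontrivial factorization would include a linear factor). Hence x^3 - 274 is the minimal polynomial of α, and in particular [Q(α):Q] = 3.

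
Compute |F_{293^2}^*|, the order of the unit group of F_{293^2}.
|F_{293^2}^*| = 85848

F_{293^2} has 293^2 = 85849 elements; its multiplicative group consists of all nonzero elements, so |F_{293^2}^*| = 85849 - 1 = 85848. (It is cyclic since any finite subgroup of the multiplicative group of a field is cyclic.)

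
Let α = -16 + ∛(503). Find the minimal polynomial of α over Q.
m_α(x) = x^3 + 48x^2 + 768x + 3593

Set β = α + 16 = ∛(503), so β^3 = 503. Then (α + 16)^3 - 503 = 0, i.e. α is a root of g(x) = (x + 16)^3 - 503 = x^3 + 48x^2 + 768x + 3593. Since g(x) = h(x + 16) where h(x) = x^3 - 503, and h is irreducible over Q (because 503 is not a perfect cube, so h has no rational root, and a monic cubic with no rational root is irreducible), g is also irreducible (irreducibility is preserved under the substitution x → x + 16). Hence m_α(x) = x^3 + 48x^2 + 768x + 3593.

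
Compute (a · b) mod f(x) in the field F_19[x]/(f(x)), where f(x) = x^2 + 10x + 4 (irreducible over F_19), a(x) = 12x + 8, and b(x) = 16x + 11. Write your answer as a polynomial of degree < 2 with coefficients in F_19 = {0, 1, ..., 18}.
a · b ≡ 12x + 4 (mod f(x))

Multiply in F_19[x]: a(x)·b(x) = (12x + 8)·(16x + 11) = 2x^2 + 13x + 12. This has degree ≥ 2, so divide by f(x) over F_19: 2x^2 + 13x + 12 = (2)·(x^2 + 10x + 4) + (12x + 4). Hence a·b ≡ 12x + 4 (mod f). (F_19[x]/(f) is a field with 19^2 = 361 elements since f is irreducible of degree 2.)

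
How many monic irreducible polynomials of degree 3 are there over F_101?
There are 343400 monic irreducible polynomials of degree 3 over F_101

Each element of F_{101^3} that lies in no proper subfield is a root of exactly one monic irreducible of degree 3 over F_101, and each such polynomial has 3 distinct roots in F_{101^3}. By Möbius inversion the count is N_101(3) = (1/3) Σ_{d|3} μ(3/d) · 101^d = (1/3)(μ(3)·101^1 + μ(1)·101^3) = 1030200/3 = 343400.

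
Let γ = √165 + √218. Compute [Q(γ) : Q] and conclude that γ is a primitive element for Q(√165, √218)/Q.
[Q(γ) : Q] = 4 (equivalently, Q(γ) = Q(√165, √218))

Obviously Q(γ) ⊆ Q(√165, √218), and [Q(√165, √218):Q] = 4 (since 165, 218 are distinct squarefree integers > 1 with 35970 not a perfect square). To show equality we compute the minimal polynomial of γ. From γ = √165 + √218: γ^2 = 165 + 2√(35970) + 218 = 383 + 2√(35970), so γ^2 - 383 = 2√(35970); squaring, (γ^2 - 383)^2 = 4·35970, i.e. γ^4 - 766γ^2 + 146689 - 143880 = 0, i.e. γ^4 - 766γ^2 + 2809 = 0. So γ is a root of x^4 - 766x^2 + 2809. This polynomial is irreducible over Q: it has no rational root (each ±√165 ± √218 is irrational), and any factorization into two quadratics over Q would force √(35970) ∈ Q (pairing opposite roots) or √165, √218 ∈ Q (other pairings), all impossible. Hence [Q(γ):Q] = 4 = [Q(√165, √218):Q], so Q(γ) = Q(√165, √218).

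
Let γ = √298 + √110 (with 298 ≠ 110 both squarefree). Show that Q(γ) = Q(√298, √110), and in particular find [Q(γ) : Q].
[Q(γ) : Q] = 4 (equivalently, Q(γ) = Q(√298, √110))

Obviously Q(γ) ⊆ Q(√298, √110), and [Q(√298, √110):Q] = 4 (since 298, 110 are distinct squarefree integers > 1 with 32780 not a perfect square). To show equality we compute the minimal polynomial of γ. From γ = √298 + √110: γ^2 = 298 + 2√(32780) + 110 = 408 + 2√(32780), so γ^2 - 408 = 2√(32780); squaring, (γ^2 - 408)^2 = 4·32780, i.e. γ^4 - 816γ^2 + 166464 - 131120 = 0, i.e. γ^4 - 816γ^2 + 35344 = 0. So γ is a root of x^4 - 816x^2 + 35344. This polynomial is irreducible over Q: it has no rational root (each ±√298 ± √110 is irrational), and any factorization into two quadratics over Q would force √(32780) ∈ Q (pairing opposite roots) or √298, √110 ∈ Q (other pairings), all impossible. Hence [Q(γ):Q] = 4 = [Q(√298, √110):Q], so Q(γ) = Q(√298, √110).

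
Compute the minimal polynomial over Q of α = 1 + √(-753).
m_α(x) = x^2 - 2x + 754

From α - 1 = √(-753), squaring gives (α - 1)^2 = -753, i.e. α^2 - 2α + 1 = -753, so α^2 - 2α + 754 = 0. The discriminant of x^2 - 2x + 754 is (-2)^2 - 4·(754) = 4 - 3016 = -3012, and 4·(-753) is not a perfect square in Q since -753 is squarefree and ≠ 1. Hence x^2 - 2x + 754 is irreducible over Q and is the minimal polynomial of α.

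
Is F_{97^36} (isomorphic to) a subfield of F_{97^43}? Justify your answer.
No: F_{97^36} is not a subfield of F_{97^43}

F_{p^m} embeds in F_{p^n} iff m | n. Here 36 ∤ 43 (since 43 = 1·36 + 7 with remainder 7 ≠ 0), so F_{97^36} is not a subfield of F_{97^43}. Equivalently: if it were, the tower law would give 36 = [F_{97^36}:F_97] dividing [F_{97^43}:F_97] = 43, contradiction.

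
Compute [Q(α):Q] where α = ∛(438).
[Q(α):Q] = 3

The minimal polynomial of α is x^3 - 438, irreducible over Q since 438 is not a perfect cube (so x^3 - 438 has no rational root). Hence [Q(α):Q] = deg(m_α) = 3.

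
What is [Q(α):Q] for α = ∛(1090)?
[Q(α):Q] = 3

The minimal polynomial of α is x^3 - 1090, irreducible over Q since 1090 is not a perfect cube (so x^3 - 1090 has no rational root). Hence [Q(α):Q] = deg(m_α) = 3.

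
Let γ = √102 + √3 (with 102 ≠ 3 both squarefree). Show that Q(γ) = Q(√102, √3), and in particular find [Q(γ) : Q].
[Q(γ) : Q] = 4 (equivalently, Q(γ) = Q(√102, √3))

Obviously Q(γ) ⊆ Q(√102, √3), and [Q(√102, √3):Q] = 4 (since 102, 3 are distinct squarefree integers > 1 with 306 not a perfect square). To show equality we compute the minimal polynomial of γ. From γ = √102 + √3: γ^2 = 102 + 2√(306) + 3 = 105 + 2√(306), so γ^2 - 105 = 2√(306); squaring, (γ^2 - 105)^2 = 4·306, i.e. γ^4 - 210γ^2 + 11025 - 1224 = 0, i.e. γ^4 - 210γ^2 + 9801 = 0. So γ is a root of x^4 - 210x^2 + 9801. This polynomial is irreducible over Q: it has no rational root (each ±√102 ± √3 is irrational), and any factorization into two quadratics over Q would force √(306) ∈ Q (pairing opposite roots) or √102, √3 ∈ Q (other pairings), all impossible. Hence [Q(γ):Q] = 4 = [Q(√102, √3):Q], so Q(γ) = Q(√102, √3).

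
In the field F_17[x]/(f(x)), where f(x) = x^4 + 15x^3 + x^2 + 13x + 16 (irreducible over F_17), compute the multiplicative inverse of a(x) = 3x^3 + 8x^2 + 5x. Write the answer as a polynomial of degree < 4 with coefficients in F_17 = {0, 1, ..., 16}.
a(x)^(-1) ≡ 5x^3 + 12x^2 + 2x + 12 (mod f(x))

Since f is irreducible over F_17, F_17[x]/(f) is a field and a(x) ≠ 0 has an inverse. Apply the extended Euclidean algorithm to f(x) and a(x) in F_17[x]: f(x) = (6x + 6)·a(x) + (8x^2 + 16);  a(x) = (11x + 1)·(8x^2 + 16) + (16x + 1);  (8x^2 + 16) = (9x + 9)·(16x + 1) + (7). The last nonzero remainder is the constant 7 = gcd(f, a) in F_17. Back-substituting through the division chain expresses 7 = s(x)·a(x) + t(x)·f(x) with s(x) ≡ x^3 + 16x^2 + 14x + 16 (mod f), so (x^3 + 16x^2 + 14x + 16)·a(x) ≡ 7 (mod f). Multiplying by 7^(-1) ≡ 5 in F_17 gives a(x)^(-1) ≡ 5·(x^3 + 16x^2 + 14x + 16) ≡ 5x^3 + 12x^2 + 2x + 12 (mod f). Check: (3x^3 + 8x^2 + 5x)·(5x^3 + 12x^2 + 2x + 12) = 15x^6 + 8x^5 + 8x^4 + 10x^3 + 4x^2 + 9x ≡ 1 (mod x^4 + 15x^3 + x^2 + 13x + 16).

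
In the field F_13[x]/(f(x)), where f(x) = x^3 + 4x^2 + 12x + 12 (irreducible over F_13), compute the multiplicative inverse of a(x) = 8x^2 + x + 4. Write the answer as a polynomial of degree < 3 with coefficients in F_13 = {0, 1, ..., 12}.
a(x)^(-1) ≡ 9x^2 + 2x + 1 (mod f(x))

Since f is irreducible over F_13, F_13[x]/(f) is a field and a(x) ≠ 0 has an inverse. Apply the extended Euclidean algorithm to f(x) and a(x) in F_13[x]: f(x) = (5x + 8)·a(x) + (10x + 6);  a(x) = (6x + 3)·(10x + 6) + (12). The last nonzero remainder is the constant 12 = gcd(f, a) in F_13. Back-substituting through the division chain expresses 12 = s(x)·a(x) + t(x)·f(x) with s(x) ≡ 4x^2 + 11x + 12 (mod f), so (4x^2 + 11x + 12)·a(x) ≡ 12 (mod f). Multiplying by 12^(-1) ≡ 12 in F_13 gives a(x)^(-1) ≡ 12·(4x^2 + 11x + 12) ≡ 9x^2 + 2x + 1 (mod f). Check: (8x^2 + x + 4)·(9x^2 + 2x + 1) = 7x^4 + 12x^3 + 7x^2 + 9x + 4 ≡ 1 (mod x^3 + 4x^2 + 12x + 12).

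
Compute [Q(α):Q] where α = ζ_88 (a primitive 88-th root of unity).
[Q(α):Q] = 40

The minimal polynomial of ζ_88 over Q is the 88-th cyclotomic polynomial Φ_88(x), which is irreducible over Q and has degree φ(88) = 40. Hence [Q(α):Q] = φ(88) = 40.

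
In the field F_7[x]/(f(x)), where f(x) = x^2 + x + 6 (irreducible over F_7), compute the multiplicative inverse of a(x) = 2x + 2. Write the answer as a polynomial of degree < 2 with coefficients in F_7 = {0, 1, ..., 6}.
a(x)^(-1) ≡ 4x (mod f(x))

Since f is irreducible over F_7, F_7[x]/(f) is a field and a(x) ≠ 0 has an inverse. Apply the extended Euclidean algorithm to f(x) and a(x) in F_7[x]: f(x) = (4x)·a(x) + (6). The last nonzero remainder is the constant 6 = gcd(f, a) in F_7. Back-substituting through the division chain expresses 6 = s(x)·a(x) + t(x)·f(x) with s(x) ≡ 3x (mod f), so (3x)·a(x) ≡ 6 (mod f). Multiplying by 6^(-1) ≡ 6 in F_7 gives a(x)^(-1) ≡ 6·(3x) ≡ 4x (mod f). Check: (2x + 2)·(4x) = x^2 + x ≡ 1 (mod x^2 + x + 6).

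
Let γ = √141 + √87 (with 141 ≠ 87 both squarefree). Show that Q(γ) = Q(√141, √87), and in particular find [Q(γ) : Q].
[Q(γ) : Q] = 4 (equivalently, Q(γ) = Q(√141, √87))

Obviously Q(γ) ⊆ Q(√141, √87), and [Q(√141, √87):Q] = 4 (since 141, 87 are distinct squarefree integers > 1 with 12267 not a perfect square). To show equality we compute the minimal polynomial of γ. From γ = √141 + √87: γ^2 = 141 + 2√(12267) + 87 = 228 + 2√(12267), so γ^2 - 228 = 2√(12267); squaring, (γ^2 - 228)^2 = 4·12267, i.e. γ^4 - 456γ^2 + 51984 - 49068 = 0, i.e. γ^4 - 456γ^2 + 2916 = 0. So γ is a root of x^4 - 456x^2 + 2916. This polynomial is irreducible over Q: it has no rational root (each ±√141 ± √87 is irrational), and any factorization into two quadratics over Q would force √(12267) ∈ Q (pairing opposite roots) or √141, √87 ∈ Q (other pairings), all impossible. Hence [Q(γ):Q] = 4 = [Q(√141, √87):Q], so Q(γ) = Q(√141, √87).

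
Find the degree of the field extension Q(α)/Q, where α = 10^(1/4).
[Q(α):Q] = 4

α is a root of x^4 - 10. By Eisenstein's criterion at the prime p = 2 (which divides the constant term 10 but p^2 = 4 does not, since 10 is squarefree), x^4 - 10 is irreducible over Q. Hence [Q(α):Q] = 4.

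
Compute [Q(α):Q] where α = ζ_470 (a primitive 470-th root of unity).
[Q(α):Q] = 184

The minimal polynomial of ζ_470 over Q is the 470-th cyclotomic polynomial Φ_470(x), which is irreducible over Q and has degree φ(470) = 184. Hence [Q(α):Q] = φ(470) = 184.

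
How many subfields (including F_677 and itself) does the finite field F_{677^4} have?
F_{677^4} has 3 subfields

The subfields of F_{p^n} are exactly the fields F_{p^d} for d | n (each is the fixed field of the unique index-d subgroup of Gal(F_{p^n}/F_p) ≅ Z/nZ). The divisors of n = 4 are {1, 2, 4}, giving 3 subfields: F_{677^1}, F_{677^2}, F_{677^4}.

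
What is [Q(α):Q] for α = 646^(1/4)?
[Q(α):Q] = 4

α is a root of x^4 - 646. By Eisenstein's criterion at the prime p = 2 (which divides the constant term 646 but p^2 = 4 does not, since 646 is squarefree), x^4 - 646 is irreducible over Q. Hence [Q(α):Q] = 4.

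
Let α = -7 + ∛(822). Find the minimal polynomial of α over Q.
m_α(x) = x^3 + 21x^2 + 147x - 479

Set β = α + 7 = ∛(822), so β^3 = 822. Then (α + 7)^3 - 822 = 0, i.e. α is a root of g(x) = (x + 7)^3 - 822 = x^3 + 21x^2 + 147x - 479. Since g(x) = h(x + 7) where h(x) = x^3 - 822, and h is irreducible over Q (because 822 is not a perfect cube, so h has no rational root, and a monic cubic with no rational root is irreducible), g is also irreducible (irreducibility is preserved under the substitution x → x + 7). Hence m_α(x) = x^3 + 21x^2 + 147x - 479.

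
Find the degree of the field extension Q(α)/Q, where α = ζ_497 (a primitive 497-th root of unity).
[Q(α):Q] = 420

The minimal polynomial of ζ_497 over Q is the 497-th cyclotomic polynomial Φ_497(x), which is irreducible over Q and has degree φ(497) = 420. Hence [Q(α):Q] = φ(497) = 420.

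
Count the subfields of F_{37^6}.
F_{37^6} has 4 subfields

The subfields of F_{p^n} are exactly the fields F_{p^d} for d | n (each is the fixed field of the unique index-d subgroup of Gal(F_{p^n}/F_p) ≅ Z/nZ). The divisors of n = 6 are {1, 2, 3, 6}, giving 4 subfields: F_{37^1}, F_{37^2}, F_{37^3}, F_{37^6}.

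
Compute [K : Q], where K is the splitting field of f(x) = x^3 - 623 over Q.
[K : Q] = 6

The roots of x^3 - 623 are ∛623, ω∛623, ω^2∛623 where ω = e^(2πi/3) is a primitive cube root of unity, so K = Q(∛623, ω). Now [Q(∛623):Q] = 3 (since 623 is not a perfect cube, x^3 - 623 is irreducible) and [Q(ω):Q] = 2. Both 2 and 3 divide [K:Q], and [K:Q] ≤ 3·2 = 6, so [K:Q] = 6. (Equivalently: Q(∛623) ⊂ R but ω ∉ R, so [K : Q(∛623)] = 2.)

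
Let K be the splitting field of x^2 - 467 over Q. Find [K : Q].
[K : Q] = 2

f(x) = x^2 - 467 factors as (x - √467)(x + √467). The splitting field is K = Q(√467). Since 467 is squarefree and > 1, it is not a perfect square, so x^2 - 467 is irreducible over Q and [Q(√467) : Q] = 2. Hence [K : Q] = 2.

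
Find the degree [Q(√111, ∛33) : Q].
[Q(√111, ∛33) : Q] = 6

Let L = Q(√111, ∛33). Since Q(√111) ⊂ L and [Q(√111):Q] = 2, the tower law gives 2 | [L:Q]. Likewise Q(∛33) ⊂ L with [Q(∛33):Q] = 3 (because 33 is not a perfect cube), so 3 | [L:Q]. As gcd(2,3) = 1, [L:Q] is divisible by 6. Conversely L is generated over Q by √111 and ∛33, so [L:Q] ≤ 2·3 = 6. Therefore [Q(√111, ∛33) : Q] = 6.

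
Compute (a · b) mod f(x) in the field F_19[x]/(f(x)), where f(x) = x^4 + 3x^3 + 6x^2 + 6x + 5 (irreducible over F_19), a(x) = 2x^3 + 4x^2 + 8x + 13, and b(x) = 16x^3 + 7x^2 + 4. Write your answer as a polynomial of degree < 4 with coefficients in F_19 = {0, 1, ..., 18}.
a · b ≡ x^3 + 4x^2 + 14x (mod f(x))

Multiply in F_19[x]: a(x)·b(x) = (2x^3 + 4x^2 + 8x + 13)·(16x^3 + 7x^2 + 4) = 13x^6 + 2x^5 + 4x^4 + 6x^3 + 12x^2 + 13x + 14. This has degree ≥ 4, so divide by f(x) over F_19: 13x^6 + 2x^5 + 4x^4 + 6x^3 + 12x^2 + 13x + 14 = (13x^2 + x + 18)·(x^4 + 3x^3 + 6x^2 + 6x + 5) + (x^3 + 4x^2 + 14x). Hence a·b ≡ x^3 + 4x^2 + 14x (mod f). (F_19[x]/(f) is a field with 19^4 = 130321 elements since f is irreducible of degree 4.)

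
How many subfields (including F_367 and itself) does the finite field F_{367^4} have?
F_{367^4} has 3 subfields

The subfields of F_{p^n} are exactly the fields F_{p^d} for d | n (each is the fixed field of the unique index-d subgroup of Gal(F_{p^n}/F_p) ≅ Z/nZ). The divisors of n = 4 are {1, 2, 4}, giving 3 subfields: F_{367^1}, F_{367^2}, F_{367^4}.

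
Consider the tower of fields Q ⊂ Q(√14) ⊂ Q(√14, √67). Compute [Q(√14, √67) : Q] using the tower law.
[Q(√14, √67) : Q] = 4

[Q(√14):Q] = 2 (min poly x^2 - 14, irreducible since 14 is squarefree > 1). For the top step, suppose √67 ∈ Q(√14), say √67 = c + d√14 with c, d ∈ Q. Squaring: 67 = c^2 + 14d^2 + 2cd√14. Since √14 ∉ Q this forces 2cd = 0. If d = 0 then √67 = c ∈ Q, contradicting 67 squarefree > 1. If c = 0 then 67 = 14d^2, so 14·67 = (14d)^2 is a perfect square in Q — but 14·67 = 938 is not a perfect square (since 14 and 67 are distinct squarefree integers). Contradiction. Hence √67 ∉ Q(√14), so x^2 - 67 stays irreducible over Q(√14) and [Q(√14, √67) : Q(√14)] = 2. By the tower law, [Q(√14, √67) : Q] = 2 · 2 = 4.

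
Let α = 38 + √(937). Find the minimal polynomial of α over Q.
m_α(x) = x^2 - 76x + 507

From α - 38 = √(937), squaring gives (α - 38)^2 = 937, i.e. α^2 - 76α + 1444 = 937, so α^2 - 76α + 507 = 0. The discriminant of x^2 - 76x + 507 is (-76)^2 - 4·(507) = 5776 - 2028 = 3748, and 4·(937) is not a perfect square in Q since 937 is squarefree and ≠ 1. Hence x^2 - 76x + 507 is irreducible over Q and is the minimal polynomial of α.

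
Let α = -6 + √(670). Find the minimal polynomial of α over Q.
m_α(x) = x^2 + 12x - 634

From α + 6 = √(670), squaring gives (α + 6)^2 = 670, i.e. α^2 + 12α + 36 = 670, so α^2 + 12α - 634 = 0. The discriminant of x^2 + 12x - 634 is (12)^2 - 4·(-634) = 144 + 2536 = 2680, and 4·(670) is not a perfect square in Q since 670 is squarefree and ≠ 1. Hence x^2 + 12x - 634 is irreducible over Q and is the minimal polynomial of α.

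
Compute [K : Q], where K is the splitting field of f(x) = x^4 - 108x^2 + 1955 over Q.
[K : Q] = 4

Solving the quadratic in x^2: x^2 = (108 ± √(108^2 - 4·1955))/2 = (108 ± √3844)/2 = (108 ± 62)/2, giving x^2 = 85 or x^2 = 23. So f(x) = (x^2 - 85)(x^2 - 23) and the roots of f are ±√85, ±√23. Hence the splitting field is K = Q(√85, √23). Since 85 and 23 are distinct squarefree integers > 1, their product 1955 is not a perfect square, so √23 ∉ Q(√85). By the tower law [K:Q] = [Q(√85,√23):Q(√85)] · [Q(√85):Q] = 2 · 2 = 4.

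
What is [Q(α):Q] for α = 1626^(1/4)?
[Q(α):Q] = 4

α is a root of x^4 - 1626. By Eisenstein's criterion at the prime p = 2 (which divides the constant term 1626 but p^2 = 4 does not, since 1626 is squarefree), x^4 - 1626 is irreducible over Q. Hence [Q(α):Q] = 4.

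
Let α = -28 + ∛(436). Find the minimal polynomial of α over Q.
m_α(x) = x^3 + 84x^2 + 2352x + 21516

Set β = α + 28 = ∛(436), so β^3 = 436. Then (α + 28)^3 - 436 = 0, i.e. α is a root of g(x) = (x + 28)^3 - 436 = x^3 + 84x^2 + 2352x + 21516. Since g(x) = h(x + 28) where h(x) = x^3 - 436, and h is irreducible over Q (because 436 is not a perfect cube, so h has no rational root, and a monic cubic with no rational root is irreducible), g is also irreducible (irreducibility is preserved under the substitution x → x + 28). Hence m_α(x) = x^3 + 84x^2 + 2352x + 21516.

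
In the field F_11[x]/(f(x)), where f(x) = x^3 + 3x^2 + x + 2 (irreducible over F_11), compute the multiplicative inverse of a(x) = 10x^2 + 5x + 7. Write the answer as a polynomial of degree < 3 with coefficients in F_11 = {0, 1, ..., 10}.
a(x)^(-1) ≡ 7x^2 + 2x + 3 (mod f(x))

Since f is irreducible over F_11, F_11[x]/(f) is a field and a(x) ≠ 0 has an inverse. Apply the extended Euclidean algorithm to f(x) and a(x) in F_11[x]: f(x) = (10x + 3)·a(x) + (4x + 3);  a(x) = (8x + 9)·(4x + 3) + (2). The last nonzero remainder is the constant 2 = gcd(f, a) in F_11. Back-substituting through the division chain expresses 2 = s(x)·a(x) + t(x)·f(x) with s(x) ≡ 3x^2 + 4x + 6 (mod f), so (3x^2 + 4x + 6)·a(x) ≡ 2 (mod f). Multiplying by 2^(-1) ≡ 6 in F_11 gives a(x)^(-1) ≡ 6·(3x^2 + 4x + 6) ≡ 7x^2 + 2x + 3 (mod f). Check: (10x^2 + 5x + 7)·(7x^2 + 2x + 3) = 4x^4 + x^2 + 7x + 10 ≡ 1 (mod x^3 + 3x^2 + x + 2).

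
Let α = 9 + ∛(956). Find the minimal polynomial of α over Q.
m_α(x) = x^3 - 27x^2 + 243x - 1685

Set β = α - 9 = ∛(956), so β^3 = 956. Then (α - 9)^3 - 956 = 0, i.e. α is a root of g(x) = (x - 9)^3 - 956 = x^3 - 27x^2 + 243x - 1685. Since g(x) = h(x - 9) where h(x) = x^3 - 956, and h is irreducible over Q (because 956 is not a perfect cube, so h has no rational root, and a monic cubic with no rational root is irreducible), g is also irreducible (irreducibility is preserved under the substitution x → x - 9). Hence m_α(x) = x^3 - 27x^2 + 243x - 1685.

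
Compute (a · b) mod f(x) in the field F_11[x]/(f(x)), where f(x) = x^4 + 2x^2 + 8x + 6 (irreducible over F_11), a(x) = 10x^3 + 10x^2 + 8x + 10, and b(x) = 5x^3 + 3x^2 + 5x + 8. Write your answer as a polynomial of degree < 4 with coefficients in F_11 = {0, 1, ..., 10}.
a · b ≡ 7x^3 + 6x^2 + 2x + 4 (mod f(x))

Multiply in F_11[x]: a(x)·b(x) = (10x^3 + 10x^2 + 8x + 10)·(5x^3 + 3x^2 + 5x + 8) = 6x^6 + 3x^5 + 10x^4 + 6x^3 + 7x^2 + 4x + 3. This has degree ≥ 4, so divide by f(x) over F_11: 6x^6 + 3x^5 + 10x^4 + 6x^3 + 7x^2 + 4x + 3 = (6x^2 + 3x + 9)·(x^4 + 2x^2 + 8x + 6) + (7x^3 + 6x^2 + 2x + 4). Hence a·b ≡ 7x^3 + 6x^2 + 2x + 4 (mod f). (F_11[x]/(f) is a field with 11^4 = 14641 elements since f is irreducible of degree 4.)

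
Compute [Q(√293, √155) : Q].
[Q(√293, √155) : Q] = 4

[Q(√293):Q] = 2 (min poly x^2 - 293, irreducible since 293 is squarefree > 1). For the top step, suppose √155 ∈ Q(√293), say √155 = c + d√293 with c, d ∈ Q. Squaring: 155 = c^2 + 293d^2 + 2cd√293. Since √293 ∉ Q this forces 2cd = 0. If d = 0 then √155 = c ∈ Q, contradicting 155 squarefree > 1. If c = 0 then 155 = 293d^2, so 293·155 = (293d)^2 is a perfect square in Q — but 293·155 = 45415 is not a perfect square (since 293 and 155 are distinct squarefree integers). Contradiction. Hence √155 ∉ Q(√293), so x^2 - 155 stays irreducible over Q(√293) and [Q(√293, √155) : Q(√293)] = 2. By the tower law, [Q(√293, √155) : Q] = 2 · 2 = 4.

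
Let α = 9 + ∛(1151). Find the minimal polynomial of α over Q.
m_α(x) = x^3 - 27x^2 + 243x - 1880

Set β = α - 9 = ∛(1151), so β^3 = 1151. Then (α - 9)^3 - 1151 = 0, i.e. α is a root of g(x) = (x - 9)^3 - 1151 = x^3 - 27x^2 + 243x - 1880. Since g(x) = h(x - 9) where h(x) = x^3 - 1151, and h is irreducible over Q (because 1151 is not a perfect cube, so h has no rational root, and a monic cubic with no rational root is irreducible), g is also irreducible (irreducibility is preserved under the substitution x → x - 9). Hence m_α(x) = x^3 - 27x^2 + 243x - 1880.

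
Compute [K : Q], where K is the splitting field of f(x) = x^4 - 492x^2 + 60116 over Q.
[K : Q] = 4

Solving the quadratic in x^2: x^2 = (492 ± √(492^2 - 4·60116))/2 = (492 ± √1600)/2 = (492 ± 40)/2, giving x^2 = 226 or x^2 = 266. So f(x) = (x^2 - 226)(x^2 - 266) and the roots of f are ±√226, ±√266. Hence the splitting field is K = Q(√226, √266). Since 226 and 266 are distinct squarefree integers > 1, their product 60116 is not a perfect square, so √266 ∉ Q(√226). By the tower law [K:Q] = [Q(√226,√266):Q(√226)] · [Q(√226):Q] = 2 · 2 = 4.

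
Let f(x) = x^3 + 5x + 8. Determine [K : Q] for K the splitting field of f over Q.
[K : Q] = 6

By the rational root test, any rational root of the monic integer polynomial f(x) = x^3 + 5x + 8 must be an integer dividing the constant term 8, i.e. one of ±{1, 2, 4, 8}. Evaluating: f(1) = 14, f(-1) = 2, f(2) = 26, f(-2) = -10, f(4) = 92, f(-4) = -76, f(8) = 560, f(-8) = -544; none is 0, so f has no rational root and is therefore irreducible over Q (a cubic with no linear factor over a field is irreducible). For an irreducible cubic, the Galois group is A_3 or S_3 according as the discriminant disc(f) = -4a^3 - 27b^2 = -4·(5)^3 - 27·(8)^2 = -2228 is or is not a square in Q. Here disc(f) = -2228 is not a perfect square in Q, so the Galois group of f over Q is not contained in A_3 and must be all of S_3. The splitting field has degree |S_3| = 6 over Q, so [K : Q] = 6.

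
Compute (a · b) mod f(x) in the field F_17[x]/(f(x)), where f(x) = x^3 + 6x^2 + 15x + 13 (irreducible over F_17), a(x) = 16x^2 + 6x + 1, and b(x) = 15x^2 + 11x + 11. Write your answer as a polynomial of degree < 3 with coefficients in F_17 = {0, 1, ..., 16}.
a · b ≡ 12x^2 + 15x + 7 (mod f(x))

Multiply in F_17[x]: a(x)·b(x) = (16x^2 + 6x + 1)·(15x^2 + 11x + 11) = 2x^4 + 11x^3 + 2x^2 + 9x + 11. This has degree ≥ 3, so divide by f(x) over F_17: 2x^4 + 11x^3 + 2x^2 + 9x + 11 = (2x + 16)·(x^3 + 6x^2 + 15x + 13) + (12x^2 + 15x + 7). Hence a·b ≡ 12x^2 + 15x + 7 (mod f). (F_17[x]/(f) is a field with 17^3 = 4913 elements since f is irreducible of degree 3.)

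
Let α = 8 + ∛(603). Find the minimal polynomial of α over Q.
m_α(x) = x^3 - 24x^2 + 192x - 1115

Set β = α - 8 = ∛(603), so β^3 = 603. Then (α - 8)^3 - 603 = 0, i.e. α is a root of g(x) = (x - 8)^3 - 603 = x^3 - 24x^2 + 192x - 1115. Since g(x) = h(x - 8) where h(x) = x^3 - 603, and h is irreducible over Q (because 603 is not a perfect cube, so h has no rational root, and a monic cubic with no rational root is irreducible), g is also irreducible (irreducibility is preserved under the substitution x → x - 8). Hence m_α(x) = x^3 - 24x^2 + 192x - 1115.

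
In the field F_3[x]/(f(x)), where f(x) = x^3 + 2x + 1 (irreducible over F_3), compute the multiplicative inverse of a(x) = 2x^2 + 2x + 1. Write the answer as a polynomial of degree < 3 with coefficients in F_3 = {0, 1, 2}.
a(x)^(-1) ≡ x^2 (mod f(x))

Since f is irreducible over F_3, F_3[x]/(f) is a field and a(x) ≠ 0 has an inverse. Apply the extended Euclidean algorithm to f(x) and a(x) in F_3[x]: f(x) = (2x + 1)·a(x) + (x);  a(x) = (2x + 2)·(x) + (1). The last nonzero remainder is the constant 1 = gcd(f, a) in F_3. Back-substituting through the division chain expresses 1 = s(x)·a(x) + t(x)·f(x) with s(x) ≡ x^2 (mod f), so a(x)^(-1) ≡ s(x) = x^2 (mod f). Check: (2x^2 + 2x + 1)·(x^2) = 2x^4 + 2x^3 + x^2 ≡ 1 (mod x^3 + 2x + 1).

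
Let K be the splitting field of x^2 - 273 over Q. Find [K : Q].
[K : Q] = 2

f(x) = x^2 - 273 factors as (x - √273)(x + √273). The splitting field is K = Q(√273). Since 273 is squarefree and > 1, it is not a perfect square, so x^2 - 273 is irreducible over Q and [Q(√273) : Q] = 2. Hence [K : Q] = 2.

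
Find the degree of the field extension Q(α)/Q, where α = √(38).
[Q(α):Q] = 2

[Q(α):Q] equals the degree of the minimal polynomial of α. Here α^2 = 38 and x^2 - 38 is irreducible (d = 38 is squarefree, ≠ 1, hence not a square), so deg(m_α) = 2. Thus [Q(α):Q] = 2.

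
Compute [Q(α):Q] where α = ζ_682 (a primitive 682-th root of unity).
[Q(α):Q] = 300

The minimal polynomial of ζ_682 over Q is the 682-th cyclotomic polynomial Φ_682(x), which is irreducible over Q and has degree φ(682) = 300. Hence [Q(α):Q] = φ(682) = 300.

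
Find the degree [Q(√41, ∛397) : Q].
[Q(√41, ∛397) : Q] = 6

Let L = Q(√41, ∛397). Since Q(√41) ⊂ L and [Q(√41):Q] = 2, the tower law gives 2 | [L:Q]. Likewise Q(∛397) ⊂ L with [Q(∛397):Q] = 3 (because 397 is not a perfect cube), so 3 | [L:Q]. As gcd(2,3) = 1, [L:Q] is divisible by 6. Conversely L is generated over Q by √41 and ∛397, so [L:Q] ≤ 2·3 = 6. Therefore [Q(√41, ∛397) : Q] = 6.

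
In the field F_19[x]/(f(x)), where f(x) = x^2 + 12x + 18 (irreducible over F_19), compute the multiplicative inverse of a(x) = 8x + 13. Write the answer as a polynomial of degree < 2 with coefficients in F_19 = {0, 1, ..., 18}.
a(x)^(-1) ≡ 9x + 15 (mod f(x))

Since f is irreducible over F_19, F_19[x]/(f) is a field and a(x) ≠ 0 has an inverse. Apply the extended Euclidean algorithm to f(x) and a(x) in F_19[x]: f(x) = (12x + 1)·a(x) + (5). The last nonzero remainder is the constant 5 = gcd(f, a) in F_19. Back-substituting through the division chain expresses 5 = s(x)·a(x) + t(x)·f(x) with s(x) ≡ 7x + 18 (mod f), so (7x + 18)·a(x) ≡ 5 (mod f). Multiplying by 5^(-1) ≡ 4 in F_19 gives a(x)^(-1) ≡ 4·(7x + 18) ≡ 9x + 15 (mod f). Check: (8x + 13)·(9x + 15) = 15x^2 + 9x + 5 ≡ 1 (mod x^2 + 12x + 18).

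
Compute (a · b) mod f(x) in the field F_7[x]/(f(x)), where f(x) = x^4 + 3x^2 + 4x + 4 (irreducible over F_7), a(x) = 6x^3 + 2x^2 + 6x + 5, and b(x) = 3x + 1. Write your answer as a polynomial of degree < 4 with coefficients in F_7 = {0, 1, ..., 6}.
a · b ≡ 5x^3 + x^2 + 5x + 3 (mod f(x))

Multiply in F_7[x]: a(x)·b(x) = (6x^3 + 2x^2 + 6x + 5)·(3x + 1) = 4x^4 + 5x^3 + 6x^2 + 5. This has degree ≥ 4, so divide by f(x) over F_7: 4x^4 + 5x^3 + 6x^2 + 5 = (4)·(x^4 + 3x^2 + 4x + 4) + (5x^3 + x^2 + 5x + 3). Hence a·b ≡ 5x^3 + x^2 + 5x + 3 (mod f). (F_7[x]/(f) is a field with 7^4 = 2401 elements since f is irreducible of degree 4.)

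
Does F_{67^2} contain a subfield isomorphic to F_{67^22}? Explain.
No: F_{67^22} is not a subfield of F_{67^2}

F_{p^m} embeds in F_{p^n} iff m | n. Here 22 ∤ 2 (since 2 = 0·22 + 2 with remainder 2 ≠ 0), so F_{67^22} is not a subfield of F_{67^2}. Equivalently: if it were, the tower law would give 22 = [F_{67^22}:F_67] dividing [F_{67^2}:F_67] = 2, contradiction.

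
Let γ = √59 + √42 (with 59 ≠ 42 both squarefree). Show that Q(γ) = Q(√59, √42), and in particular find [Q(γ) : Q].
[Q(γ) : Q] = 4 (equivalently, Q(γ) = Q(√59, √42))

Obviously Q(γ) ⊆ Q(√59, √42), and [Q(√59, √42):Q] = 4 (since 59, 42 are distinct squarefree integers > 1 with 2478 not a perfect square). To show equality we compute the minimal polynomial of γ. From γ = √59 + √42: γ^2 = 59 + 2√(2478) + 42 = 101 + 2√(2478), so γ^2 - 101 = 2√(2478); squaring, (γ^2 - 101)^2 = 4·2478, i.e. γ^4 - 202γ^2 + 10201 - 9912 = 0, i.e. γ^4 - 202γ^2 + 289 = 0. So γ is a root of x^4 - 202x^2 + 289. This polynomial is irreducible over Q: it has no rational root (each ±√59 ± √42 is irrational), and any factorization into two quadratics over Q would force √(2478) ∈ Q (pairing opposite roots) or √59, √42 ∈ Q (other pairings), all impossible. Hence [Q(γ):Q] = 4 = [Q(√59, √42):Q], so Q(γ) = Q(√59, √42).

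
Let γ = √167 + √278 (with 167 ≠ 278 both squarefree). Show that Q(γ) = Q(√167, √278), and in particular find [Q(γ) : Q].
[Q(γ) : Q] = 4 (equivalently, Q(γ) = Q(√167, √278))

Obviously Q(γ) ⊆ Q(√167, √278), and [Q(√167, √278):Q] = 4 (since 167, 278 are distinct squarefree integers > 1 with 46426 not a perfect square). To show equality we compute the minimal polynomial of γ. From γ = √167 + √278: γ^2 = 167 + 2√(46426) + 278 = 445 + 2√(46426), so γ^2 - 445 = 2√(46426); squaring, (γ^2 - 445)^2 = 4·46426, i.e. γ^4 - 890γ^2 + 198025 - 185704 = 0, i.e. γ^4 - 890γ^2 + 12321 = 0. So γ is a root of x^4 - 890x^2 + 12321. This polynomial is irreducible over Q: it has no rational root (each ±√167 ± √278 is irrational), and any factorization into two quadratics over Q would force √(46426) ∈ Q (pairing opposite roots) or √167, √278 ∈ Q (other pairings), all impossible. Hence [Q(γ):Q] = 4 = [Q(√167, √278):Q], so Q(γ) = Q(√167, √278).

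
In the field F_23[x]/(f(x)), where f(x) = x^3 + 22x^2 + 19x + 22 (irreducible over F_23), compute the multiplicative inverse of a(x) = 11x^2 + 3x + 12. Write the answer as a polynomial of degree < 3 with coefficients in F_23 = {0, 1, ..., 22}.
a(x)^(-1) ≡ 21x^2 + 4x + 16 (mod f(x))

Since f is irreducible over F_23, F_23[x]/(f) is a field and a(x) ≠ 0 has an inverse. Apply the extended Euclidean algorithm to f(x) and a(x) in F_23[x]: f(x) = (21x + 13)·a(x) + (4x + 4);  a(x) = (20x + 21)·(4x + 4) + (20). The last nonzero remainder is the constant 20 = gcd(f, a) in F_23. Back-substituting through the division chain expresses 20 = s(x)·a(x) + t(x)·f(x) with s(x) ≡ 6x^2 + 11x + 21 (mod f), so (6x^2 + 11x + 21)·a(x) ≡ 20 (mod f). Multiplying by 20^(-1) ≡ 15 in F_23 gives a(x)^(-1) ≡ 15·(6x^2 + 11x + 21) ≡ 21x^2 + 4x + 16 (mod f). Check: (11x^2 + 3x + 12)·(21x^2 + 4x + 16) = x^4 + 15x^3 + 3x^2 + 4x + 8 ≡ 1 (mod x^3 + 22x^2 + 19x + 22).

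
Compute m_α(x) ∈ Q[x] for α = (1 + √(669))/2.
m_α(x) = x^2 - x - 167

From 2α - 1 = √(669), squaring gives (2α - 1)^2 = 669, i.e. 4α^2 - 4α + 1 = 669, so α^2 - α + (1 - 669)/4 = 0. Since 669 ≡ 1 (mod 4), (1 - 669)/4 = -167 ∈ Z. The polynomial x^2 - x - 167 has discriminant 1 - 4·(-167) = 669, which is not a perfect square in Q (d = 669 is squarefree and ≠ 1), so x^2 - x - 167 is irreducible over Q. It is the minimal polynomial of α.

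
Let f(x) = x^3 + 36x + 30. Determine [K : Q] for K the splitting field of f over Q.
[K : Q] = 6

By the rational root test, any rational root of the monic integer polynomial f(x) = x^3 + 36x + 30 must be an integer dividing the constant term 30, i.e. one of ±{1, 2, 3, 5, 6, 10, 15, 30}. Evaluating: f(1) = 67, f(-1) = -7, f(2) = 110, f(-2) = -50, f(3) = 165, f(-3) = -105, f(5) = 335, f(-5) = -275, f(6) = 462, f(-6) = -402, f(10) = 1390, f(-10) = -1330, f(15) = 3945, f(-15) = -3885, f(30) = 28110, f(-30) = -28050; none is 0, so f has no rational root and is therefore irreducible over Q (a cubic with no linear factor over a field is irreducible). For an irreducible cubic, the Galois group is A_3 or S_3 according as the discriminant disc(f) = -4a^3 - 27b^2 = -4·(36)^3 - 27·(30)^2 = -210924 is or is not a square in Q. Here disc(f) = -210924 is not a perfect square in Q, so the Galois group of f over Q is not contained in A_3 and must be all of S_3. The splitting field has degree |S_3| = 6 over Q, so [K : Q] = 6.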